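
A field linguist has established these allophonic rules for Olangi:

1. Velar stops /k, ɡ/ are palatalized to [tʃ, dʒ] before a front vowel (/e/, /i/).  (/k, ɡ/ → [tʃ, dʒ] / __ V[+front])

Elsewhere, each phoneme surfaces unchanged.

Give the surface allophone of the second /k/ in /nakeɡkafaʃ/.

[k]

/k/ (between /ɡ/ and /a/): rule 1 targets it, but not before a front vowel → unchanged [k].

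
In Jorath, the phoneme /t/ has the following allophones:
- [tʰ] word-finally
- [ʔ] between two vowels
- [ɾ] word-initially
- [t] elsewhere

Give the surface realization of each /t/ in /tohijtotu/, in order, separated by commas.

Occurrence 1 (position 1): word-initially → [ɾ].
Occurrence 2 (position 6): no conditioning environment matches → elsewhere allophone [t].
Occurrence 3 (position 8): between two vowels → [ʔ].

[ɾ], [t], [ʔ]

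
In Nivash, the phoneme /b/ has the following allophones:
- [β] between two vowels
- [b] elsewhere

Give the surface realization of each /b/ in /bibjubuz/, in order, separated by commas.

Occurrence 1 (position 1): no conditioning environment matches → elsewhere allophone [b].
Occurrence 2 (position 3): no conditioning environment matches → elsewhere allophone [b].
Occurrence 3 (position 6): between two vowels → [β].

[b], [b], [β]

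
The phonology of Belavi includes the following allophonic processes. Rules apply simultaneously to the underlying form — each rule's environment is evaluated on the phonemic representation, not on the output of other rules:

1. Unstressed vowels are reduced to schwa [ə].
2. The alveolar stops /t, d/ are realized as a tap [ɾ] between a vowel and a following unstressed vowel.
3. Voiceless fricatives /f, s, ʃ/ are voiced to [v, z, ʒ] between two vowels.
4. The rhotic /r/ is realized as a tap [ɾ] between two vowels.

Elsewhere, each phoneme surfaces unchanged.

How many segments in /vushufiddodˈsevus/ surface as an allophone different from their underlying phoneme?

6

Segments that undergo a rule: /u/ → [ə] (rule 1); /u/ → [ə] (rule 1); /f/ → [v] (rule 3); /i/ → [ə] (rule 1); /o/ → [ə] (rule 1); /u/ → [ə] (rule 1).
All other segments surface unchanged.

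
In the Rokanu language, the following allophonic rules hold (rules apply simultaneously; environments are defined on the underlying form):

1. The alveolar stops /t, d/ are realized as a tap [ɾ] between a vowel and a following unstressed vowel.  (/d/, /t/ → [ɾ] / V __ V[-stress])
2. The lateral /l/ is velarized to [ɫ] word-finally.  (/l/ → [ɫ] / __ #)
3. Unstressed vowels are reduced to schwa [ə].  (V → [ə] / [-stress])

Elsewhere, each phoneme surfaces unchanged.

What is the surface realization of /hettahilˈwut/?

/h/ (word-initial) is unaffected → [h].
/e/ (between /h/ and /t/): in an unstressed syllable, so rule 3 applies → [ə].
/t/ — between /e/ and /t/; rule 1 does not apply here → [t].
/t/ — between /t/ and /a/; rule 1 does not apply here → [t].
/a/ (between /t/ and /h/): in an unstressed syllable, so rule 3 applies → [ə].
/h/ (between /a/ and /i/): no rule targets it → [h].
/i/ (between /h/ and /l/) occurs in an unstressed syllable → [ə] by rule 3.
/l/ (between /i/ and /w/) is in the target of rule 2 but the environment (word-finally) is not met → [l].
/w/ stays [w].
/u/ (between /w/ and /t/) is in the target of rule 3 but the environment (in an unstressed syllable) is not met → [u].
/t/ — word-final; rule 1 does not apply here → [t].

[həttəhəlˈwut]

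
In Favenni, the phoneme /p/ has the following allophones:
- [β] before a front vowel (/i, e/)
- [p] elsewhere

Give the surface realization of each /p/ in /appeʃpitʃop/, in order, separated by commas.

[p], [β], [β], [p]

Occurrence 1 (position 2): no conditioning environment matches → elsewhere allophone [p].
Occurrence 2 (position 3): before a front vowel (/i, e/) → [β].
Occurrence 3 (position 6): before a front vowel (/i, e/) → [β].
Occurrence 4 (position 11): no conditioning environment matches → elsewhere allophone [p].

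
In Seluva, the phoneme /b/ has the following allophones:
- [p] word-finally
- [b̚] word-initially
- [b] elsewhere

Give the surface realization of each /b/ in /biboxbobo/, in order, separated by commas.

[b̚], [b], [b], [b]

Occurrence 1 (position 1): word-initially → [b̚].
Occurrence 2 (position 3): no conditioning environment matches → elsewhere allophone [b].
Occurrence 3 (position 6): no conditioning environment matches → elsewhere allophone [b].
Occurrence 4 (position 8): no conditioning environment matches → elsewhere allophone [b].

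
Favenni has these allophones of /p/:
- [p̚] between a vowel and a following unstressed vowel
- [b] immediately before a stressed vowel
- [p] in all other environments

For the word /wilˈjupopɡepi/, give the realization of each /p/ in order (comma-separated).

[p̚], [p], [p̚]

Occurrence 1 (position 6): between a vowel and a following unstressed vowel → [p̚].
Occurrence 2 (position 8): no conditioning environment matches → elsewhere allophone [p].
Occurrence 3 (position 11): between a vowel and a following unstressed vowel → [p̚].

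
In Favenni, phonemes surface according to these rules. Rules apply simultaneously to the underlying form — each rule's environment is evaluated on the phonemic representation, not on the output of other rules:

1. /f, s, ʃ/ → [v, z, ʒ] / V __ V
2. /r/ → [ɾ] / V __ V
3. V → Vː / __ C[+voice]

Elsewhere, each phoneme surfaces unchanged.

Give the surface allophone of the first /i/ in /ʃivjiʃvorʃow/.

Rule 3 applies to /i/ (between /ʃ/ and /v/: before a voiced consonant) → [iː].

[iː]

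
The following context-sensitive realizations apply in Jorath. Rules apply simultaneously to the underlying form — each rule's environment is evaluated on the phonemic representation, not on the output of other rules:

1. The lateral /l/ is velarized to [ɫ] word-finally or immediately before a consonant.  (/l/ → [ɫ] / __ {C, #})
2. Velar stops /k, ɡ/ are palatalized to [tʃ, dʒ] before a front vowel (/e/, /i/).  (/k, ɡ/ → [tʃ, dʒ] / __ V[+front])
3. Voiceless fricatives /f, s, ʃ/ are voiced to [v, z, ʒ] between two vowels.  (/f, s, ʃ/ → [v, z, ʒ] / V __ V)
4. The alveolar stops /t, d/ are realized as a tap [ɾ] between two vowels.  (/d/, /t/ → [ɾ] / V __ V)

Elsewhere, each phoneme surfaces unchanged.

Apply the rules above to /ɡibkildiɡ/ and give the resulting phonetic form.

/ɡ/ — word-initial, before a front vowel — surfaces as [dʒ] (rule 2).
/k/ meets the environment for rule 2 (before a front vowel) → [tʃ].
/l/ meets the environment for rule 1 (word-finally or immediately before a consonant) → [ɫ].
/d/ (between /l/ and /i/) is in the target of rule 4 but the environment (between two vowels) is not met → [d].
/ɡ/ (word-final) fails the environment for rule 2, so it stays [ɡ].

[dʒibtʃiɫdiɡ]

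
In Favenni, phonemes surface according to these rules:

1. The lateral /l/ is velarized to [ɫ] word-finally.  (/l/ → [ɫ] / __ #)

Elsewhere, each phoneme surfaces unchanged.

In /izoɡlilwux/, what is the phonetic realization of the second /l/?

[l]

/l/ (between /i/ and /w/) is in the target of rule 1 but the environment (word-finally) is not met → [l].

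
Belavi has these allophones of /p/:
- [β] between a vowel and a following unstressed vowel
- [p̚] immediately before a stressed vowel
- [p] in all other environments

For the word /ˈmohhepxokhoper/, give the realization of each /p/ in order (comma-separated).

[p], [β]

Occurrence 1 (position 6): no conditioning environment matches → elsewhere allophone [p].
Occurrence 2 (position 12): between a vowel and a following unstressed vowel → [β].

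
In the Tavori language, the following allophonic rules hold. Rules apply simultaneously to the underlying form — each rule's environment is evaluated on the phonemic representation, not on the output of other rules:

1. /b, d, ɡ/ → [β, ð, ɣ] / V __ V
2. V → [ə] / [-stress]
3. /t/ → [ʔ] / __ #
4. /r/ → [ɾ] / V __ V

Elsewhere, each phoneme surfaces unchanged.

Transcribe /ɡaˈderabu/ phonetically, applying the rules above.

/ɡ/ — word-initial; rule 1 does not apply here → [ɡ].
Rule 2 applies to /a/ (between /ɡ/ and /d/: in an unstressed syllable) → [ə].
/d/ (between /a/ and /e/): between two vowels, so rule 1 applies → [ð].
/e/ — between /d/ and /r/; rule 2 does not apply here → [e].
Rule 4 applies to /r/ (between /e/ and /a/: between two vowels) → [ɾ].
Rule 2 applies to /a/ (between /r/ and /b/: in an unstressed syllable) → [ə].
/b/ — between /a/ and /u/, between two vowels — surfaces as [β] (rule 1).
/u/ — word-final, in an unstressed syllable — surfaces as [ə] (rule 2).

[ɡəˈðeɾəβə]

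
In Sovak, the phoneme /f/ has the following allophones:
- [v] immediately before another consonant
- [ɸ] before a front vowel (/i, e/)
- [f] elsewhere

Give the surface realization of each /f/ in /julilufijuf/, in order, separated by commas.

[ɸ], [f]

Occurrence 1 (position 7): before a front vowel (/i, e/) → [ɸ].
Occurrence 2 (position 11): no conditioning environment matches → elsewhere allophone [f].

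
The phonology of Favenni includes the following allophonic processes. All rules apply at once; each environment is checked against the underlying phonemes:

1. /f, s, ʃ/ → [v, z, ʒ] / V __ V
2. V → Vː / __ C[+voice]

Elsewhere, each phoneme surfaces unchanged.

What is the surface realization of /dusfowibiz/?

[dusfoːwiːbiːz]

/d/ (word-initial): no rule targets it → [d].
/u/ (between /d/ and /s/) is in the target of rule 2 but the environment (before a voiced consonant) is not met → [u].
/s/ — between /u/ and /f/; rule 1 does not apply here → [s].
/f/ (between /s/ and /o/): rule 1 targets it, but not between two vowels → unchanged [f].
/o/ meets the environment for rule 2 (before a voiced consonant) → [oː].
/w/ (between /o/ and /i/) is unaffected → [w].
Rule 2 applies to /i/ (between /w/ and /b/: before a voiced consonant) → [iː].
/b/ (between /i/ and /i/) is unaffected → [b].
/i/ meets the environment for rule 2 (before a voiced consonant) → [iː].
/z/ stays [z].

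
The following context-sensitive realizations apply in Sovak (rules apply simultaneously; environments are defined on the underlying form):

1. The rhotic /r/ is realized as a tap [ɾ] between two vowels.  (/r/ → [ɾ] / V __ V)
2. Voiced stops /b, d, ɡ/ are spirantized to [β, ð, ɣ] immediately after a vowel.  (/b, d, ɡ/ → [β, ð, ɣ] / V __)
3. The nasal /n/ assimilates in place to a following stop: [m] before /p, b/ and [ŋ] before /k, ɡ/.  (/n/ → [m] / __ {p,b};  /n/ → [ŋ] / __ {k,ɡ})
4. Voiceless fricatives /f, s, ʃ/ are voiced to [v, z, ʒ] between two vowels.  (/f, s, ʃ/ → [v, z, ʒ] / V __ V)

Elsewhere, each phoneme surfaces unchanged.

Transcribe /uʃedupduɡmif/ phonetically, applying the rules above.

/u/ — not in any rule's target class → [u].
Rule 4 applies to /ʃ/ (between /u/ and /e/: between two vowels) → [ʒ].
/e/ stays [e].
Rule 2 applies to /d/ (between /e/ and /u/: immediately after a vowel) → [ð].
/u/ (between /d/ and /p/): no rule targets it → [u].
/p/ (between /u/ and /d/): no rule targets it → [p].
/d/ (between /p/ and /u/) fails the environment for rule 2, so it stays [d].
/u/ — not in any rule's target class → [u].
/ɡ/ (between /u/ and /m/) occurs immediately after a vowel → [ɣ] by rule 2.
/m/ — not in any rule's target class → [m].
/i/ (between /m/ and /f/) is unaffected → [i].
/f/ (word-final) fails the environment for rule 4, so it stays [f].

[uʒeðupduɣmif]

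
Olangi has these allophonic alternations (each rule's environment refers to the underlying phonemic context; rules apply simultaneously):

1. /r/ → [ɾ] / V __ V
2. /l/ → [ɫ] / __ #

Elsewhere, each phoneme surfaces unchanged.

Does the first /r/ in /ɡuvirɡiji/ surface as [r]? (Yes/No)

/r/ — between /i/ and /ɡ/; rule 1 does not apply here → [r].
The actual realization is [r], which matches [r].

Yes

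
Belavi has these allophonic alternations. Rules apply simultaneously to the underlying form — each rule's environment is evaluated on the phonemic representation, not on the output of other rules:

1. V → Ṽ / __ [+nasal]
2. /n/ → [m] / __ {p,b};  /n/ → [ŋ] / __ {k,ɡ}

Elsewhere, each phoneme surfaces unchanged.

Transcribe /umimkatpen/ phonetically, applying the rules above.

[ũmĩmkatpẽn]

Rule 1 applies to /u/ (word-initial: before a nasal consonant) → [ũ].
/m/ — not in any rule's target class → [m].
/i/ meets the environment for rule 1 (before a nasal consonant) → [ĩ].
/m/ — not in any rule's target class → [m].
/k/ (between /m/ and /a/) is unaffected → [k].
/a/ (between /k/ and /t/) is in the target of rule 1 but the environment (before a nasal consonant) is not met → [a].
/t/ (between /a/ and /p/): no rule targets it → [t].
/p/ — not in any rule's target class → [p].
Rule 1 applies to /e/ (between /p/ and /n/: before a nasal consonant) → [ẽ].
/n/ (word-final) fails the environment for rule 2, so it stays [n].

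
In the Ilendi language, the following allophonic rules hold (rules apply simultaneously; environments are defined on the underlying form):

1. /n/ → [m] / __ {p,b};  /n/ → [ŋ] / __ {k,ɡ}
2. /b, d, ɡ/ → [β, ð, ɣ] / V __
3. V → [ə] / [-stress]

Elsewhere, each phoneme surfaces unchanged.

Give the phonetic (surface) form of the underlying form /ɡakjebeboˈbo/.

[ɡəkjəβəβəˈβo]

/ɡ/ (word-initial) is in the target of rule 2 but the environment (immediately after a vowel) is not met → [ɡ].
/a/ meets the environment for rule 3 (in an unstressed syllable) → [ə].
/k/ (between /a/ and /j/): no rule targets it → [k].
/j/ (between /k/ and /e/): no rule targets it → [j].
/e/ (between /j/ and /b/) occurs in an unstressed syllable → [ə] by rule 3.
Rule 2 applies to /b/ (between /e/ and /e/: immediately after a vowel) → [β].
/e/ — between /b/ and /b/, in an unstressed syllable — surfaces as [ə] (rule 3).
/b/ (between /e/ and /o/) occurs immediately after a vowel → [β] by rule 2.
/o/ meets the environment for rule 3 (in an unstressed syllable) → [ə].
/b/ meets the environment for rule 2 (immediately after a vowel) → [β].
/o/ — word-final; rule 3 does not apply here → [o].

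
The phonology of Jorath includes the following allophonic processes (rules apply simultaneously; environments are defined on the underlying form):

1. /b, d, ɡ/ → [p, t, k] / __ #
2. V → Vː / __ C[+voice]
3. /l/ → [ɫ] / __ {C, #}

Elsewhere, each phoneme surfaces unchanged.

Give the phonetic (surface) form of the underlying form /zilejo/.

[ziːleːjo]

/i/ (between /z/ and /l/) occurs before a voiced consonant → [iː] by rule 2.
/l/ (between /i/ and /e/): rule 3 targets it, but not word-finally or immediately before a consonant → unchanged [l].
/e/ (between /l/ and /j/): before a voiced consonant, so rule 2 applies → [eː].
/o/ (word-final): rule 2 targets it, but not before a voiced consonant → unchanged [o].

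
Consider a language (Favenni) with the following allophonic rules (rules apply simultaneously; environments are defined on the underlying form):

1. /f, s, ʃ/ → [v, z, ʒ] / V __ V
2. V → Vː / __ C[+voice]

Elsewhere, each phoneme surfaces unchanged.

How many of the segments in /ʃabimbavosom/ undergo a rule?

Segments that undergo a rule: /a/ → [aː] (rule 2); /i/ → [iː] (rule 2); /a/ → [aː] (rule 2); /s/ → [z] (rule 1); /o/ → [oː] (rule 2).
All other segments surface unchanged.

5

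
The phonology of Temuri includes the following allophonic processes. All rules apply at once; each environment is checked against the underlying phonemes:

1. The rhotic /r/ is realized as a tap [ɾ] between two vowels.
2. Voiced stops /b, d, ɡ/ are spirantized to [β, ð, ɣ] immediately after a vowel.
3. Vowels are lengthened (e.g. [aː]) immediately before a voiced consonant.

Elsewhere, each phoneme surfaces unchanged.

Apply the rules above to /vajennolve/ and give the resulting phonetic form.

[vaːjeːnnoːlve]

/a/ (between /v/ and /j/): before a voiced consonant, so rule 3 applies → [aː].
/e/ meets the environment for rule 3 (before a voiced consonant) → [eː].
Rule 3 applies to /o/ (between /n/ and /l/: before a voiced consonant) → [oː].
/e/ (word-final) fails the environment for rule 3, so it stays [e].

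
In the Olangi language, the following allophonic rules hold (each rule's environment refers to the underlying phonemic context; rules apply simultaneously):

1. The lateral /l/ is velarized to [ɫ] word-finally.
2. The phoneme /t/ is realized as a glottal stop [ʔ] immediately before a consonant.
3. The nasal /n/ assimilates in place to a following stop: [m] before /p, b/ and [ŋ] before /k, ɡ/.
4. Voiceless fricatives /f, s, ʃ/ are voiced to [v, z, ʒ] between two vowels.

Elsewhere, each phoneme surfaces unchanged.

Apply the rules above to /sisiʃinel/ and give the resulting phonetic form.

[siziʒineɫ]

/s/ (word-initial): rule 4 targets it, but not between two vowels → unchanged [s].
/i/ (between /s/ and /s/) is unaffected → [i].
/s/ (between /i/ and /i/): between two vowels, so rule 4 applies → [z].
/i/ (between /s/ and /ʃ/) is unaffected → [i].
/ʃ/ meets the environment for rule 4 (between two vowels) → [ʒ].
/i/ — not in any rule's target class → [i].
/n/ (between /i/ and /e/) fails the environment for rule 3, so it stays [n].
/e/ stays [e].
Rule 1 applies to /l/ (word-final: word-finally) → [ɫ].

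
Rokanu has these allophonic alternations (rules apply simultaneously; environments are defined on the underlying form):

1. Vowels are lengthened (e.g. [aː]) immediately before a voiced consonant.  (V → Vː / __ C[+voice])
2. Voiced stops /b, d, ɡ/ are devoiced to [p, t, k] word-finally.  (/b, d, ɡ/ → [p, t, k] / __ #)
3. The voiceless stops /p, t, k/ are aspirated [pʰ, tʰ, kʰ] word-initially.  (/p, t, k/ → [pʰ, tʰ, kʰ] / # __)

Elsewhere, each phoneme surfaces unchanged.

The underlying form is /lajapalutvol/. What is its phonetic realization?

[laːjapaːlutvoːl]

/l/ (word-initial): no rule targets it → [l].
/a/ (between /l/ and /j/): before a voiced consonant, so rule 1 applies → [aː].
/j/ stays [j].
/a/ (between /j/ and /p/) fails the environment for rule 1, so it stays [a].
/p/ (between /a/ and /a/) fails the environment for rule 3, so it stays [p].
Rule 1 applies to /a/ (between /p/ and /l/: before a voiced consonant) → [aː].
/l/ stays [l].
/u/ (between /l/ and /t/) is in the target of rule 1 but the environment (before a voiced consonant) is not met → [u].
/t/ (between /u/ and /v/) is in the target of rule 3 but the environment (word-initially) is not met → [t].
/v/ (between /t/ and /o/) is unaffected → [v].
Rule 1 applies to /o/ (between /v/ and /l/: before a voiced consonant) → [oː].
/l/ — not in any rule's target class → [l].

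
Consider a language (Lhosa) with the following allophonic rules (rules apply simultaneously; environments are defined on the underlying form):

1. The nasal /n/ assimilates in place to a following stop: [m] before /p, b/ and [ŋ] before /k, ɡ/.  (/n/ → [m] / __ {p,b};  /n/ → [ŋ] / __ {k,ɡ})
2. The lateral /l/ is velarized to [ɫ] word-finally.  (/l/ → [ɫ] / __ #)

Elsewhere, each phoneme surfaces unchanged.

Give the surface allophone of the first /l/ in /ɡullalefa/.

[l]

/l/ (between /u/ and /l/): rule 2 targets it, but not word-finally → unchanged [l].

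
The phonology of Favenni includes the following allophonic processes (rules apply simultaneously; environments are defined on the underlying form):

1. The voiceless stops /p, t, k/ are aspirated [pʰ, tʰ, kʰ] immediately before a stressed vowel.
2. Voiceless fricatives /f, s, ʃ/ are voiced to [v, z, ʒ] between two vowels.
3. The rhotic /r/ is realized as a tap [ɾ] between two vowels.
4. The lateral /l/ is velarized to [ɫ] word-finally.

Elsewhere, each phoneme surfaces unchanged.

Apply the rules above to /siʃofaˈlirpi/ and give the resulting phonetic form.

[siʒovaˈlirpi]

/s/ — word-initial; rule 2 does not apply here → [s].
/i/ — not in any rule's target class → [i].
/ʃ/ (between /i/ and /o/): between two vowels, so rule 2 applies → [ʒ].
/o/ (between /ʃ/ and /f/) is unaffected → [o].
/f/ — between /o/ and /a/, between two vowels — surfaces as [v] (rule 2).
/a/ — not in any rule's target class → [a].
/l/ (between /a/ and /i/) is in the target of rule 4 but the environment (word-finally) is not met → [l].
/i/ (between /l/ and /r/) is unaffected → [i].
/r/ (between /i/ and /p/): rule 3 targets it, but not between two vowels → unchanged [r].
/p/ (between /r/ and /i/): rule 1 targets it, but not immediately before a stressed vowel → unchanged [p].
/i/ (word-final): no rule targets it → [i].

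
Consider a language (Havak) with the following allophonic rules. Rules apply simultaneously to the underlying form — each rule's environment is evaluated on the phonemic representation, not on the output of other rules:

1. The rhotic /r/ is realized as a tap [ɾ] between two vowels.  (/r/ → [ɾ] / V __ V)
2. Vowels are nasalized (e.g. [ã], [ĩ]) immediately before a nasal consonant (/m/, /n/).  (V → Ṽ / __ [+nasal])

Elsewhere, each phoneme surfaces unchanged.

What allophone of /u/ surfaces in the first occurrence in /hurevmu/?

/u/ (between /h/ and /r/) is in the target of rule 2 but the environment (before a nasal consonant) is not met → [u].

[u]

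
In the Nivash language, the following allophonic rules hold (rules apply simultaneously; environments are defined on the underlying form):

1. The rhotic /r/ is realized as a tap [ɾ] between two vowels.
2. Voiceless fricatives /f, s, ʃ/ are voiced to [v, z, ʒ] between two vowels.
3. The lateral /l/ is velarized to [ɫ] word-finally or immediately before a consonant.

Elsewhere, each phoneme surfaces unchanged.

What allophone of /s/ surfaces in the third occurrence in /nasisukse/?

[s]

/s/ — between /k/ and /e/; rule 2 does not apply here → [s].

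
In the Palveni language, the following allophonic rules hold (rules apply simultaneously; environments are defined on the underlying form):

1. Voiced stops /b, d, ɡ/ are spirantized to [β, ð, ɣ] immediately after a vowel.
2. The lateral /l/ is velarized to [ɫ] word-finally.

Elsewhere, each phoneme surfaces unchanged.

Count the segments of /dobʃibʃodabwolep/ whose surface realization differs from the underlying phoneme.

4

Segments that undergo a rule: /b/ → [β] (rule 1); /b/ → [β] (rule 1); /d/ → [ð] (rule 1); /b/ → [β] (rule 1).
All other segments surface unchanged.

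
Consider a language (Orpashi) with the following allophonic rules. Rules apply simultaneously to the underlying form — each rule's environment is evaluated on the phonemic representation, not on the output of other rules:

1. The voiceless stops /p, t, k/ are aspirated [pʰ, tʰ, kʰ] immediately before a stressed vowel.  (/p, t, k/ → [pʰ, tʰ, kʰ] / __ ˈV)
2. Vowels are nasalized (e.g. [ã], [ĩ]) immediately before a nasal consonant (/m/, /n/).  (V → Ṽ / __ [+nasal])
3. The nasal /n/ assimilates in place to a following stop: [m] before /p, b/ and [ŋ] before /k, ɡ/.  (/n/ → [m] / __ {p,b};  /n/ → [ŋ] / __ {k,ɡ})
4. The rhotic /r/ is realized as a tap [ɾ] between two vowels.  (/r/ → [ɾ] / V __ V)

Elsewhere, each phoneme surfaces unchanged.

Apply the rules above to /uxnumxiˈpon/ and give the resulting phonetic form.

[uxnũmxiˈpʰõn]

/u/ (word-initial) fails the environment for rule 2, so it stays [u].
/n/ (between /x/ and /u/): rule 3 targets it, but not before a labial or velar stop → unchanged [n].
/u/ — between /n/ and /m/, before a nasal consonant — surfaces as [ũ] (rule 2).
/i/ (between /x/ and /p/) fails the environment for rule 2, so it stays [i].
/p/ — between /i/ and /o/, immediately before a stressed vowel — surfaces as [pʰ] (rule 1).
/o/ meets the environment for rule 2 (before a nasal consonant) → [õ].
/n/ — word-final; rule 3 does not apply here → [n].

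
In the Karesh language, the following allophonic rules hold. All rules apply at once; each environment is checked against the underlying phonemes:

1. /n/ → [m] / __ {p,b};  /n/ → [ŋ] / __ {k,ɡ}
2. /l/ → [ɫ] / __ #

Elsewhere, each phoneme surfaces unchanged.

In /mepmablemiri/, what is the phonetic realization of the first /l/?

/l/ (between /b/ and /e/) is in the target of rule 2 but the environment (word-finally) is not met → [l].

[l]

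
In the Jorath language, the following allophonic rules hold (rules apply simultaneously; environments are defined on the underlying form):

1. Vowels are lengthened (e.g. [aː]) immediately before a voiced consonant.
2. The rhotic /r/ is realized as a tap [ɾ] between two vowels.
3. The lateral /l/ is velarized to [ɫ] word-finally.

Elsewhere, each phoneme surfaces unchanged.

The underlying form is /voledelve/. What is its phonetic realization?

[voːleːdeːlve]

/v/ stays [v].
Rule 1 applies to /o/ (between /v/ and /l/: before a voiced consonant) → [oː].
/l/ (between /o/ and /e/) is in the target of rule 3 but the environment (word-finally) is not met → [l].
/e/ — between /l/ and /d/, before a voiced consonant — surfaces as [eː] (rule 1).
/d/ (between /e/ and /e/): no rule targets it → [d].
/e/ meets the environment for rule 1 (before a voiced consonant) → [eː].
/l/ (between /e/ and /v/) is in the target of rule 3 but the environment (word-finally) is not met → [l].
/v/ (between /l/ and /e/): no rule targets it → [v].
/e/ — word-final; rule 1 does not apply here → [e].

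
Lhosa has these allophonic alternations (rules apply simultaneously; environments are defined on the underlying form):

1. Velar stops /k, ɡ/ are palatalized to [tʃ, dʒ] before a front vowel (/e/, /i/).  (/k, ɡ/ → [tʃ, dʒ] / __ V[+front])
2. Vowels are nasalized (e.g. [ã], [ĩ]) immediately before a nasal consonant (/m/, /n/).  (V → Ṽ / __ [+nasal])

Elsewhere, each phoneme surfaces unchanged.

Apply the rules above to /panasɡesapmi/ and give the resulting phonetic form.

[pãnasdʒesapmi]

/a/ (between /p/ and /n/): before a nasal consonant, so rule 2 applies → [ã].
/a/ — between /n/ and /s/; rule 2 does not apply here → [a].
/ɡ/ (between /s/ and /e/): before a front vowel, so rule 1 applies → [dʒ].
/e/ (between /ɡ/ and /s/): rule 2 targets it, but not before a nasal consonant → unchanged [e].
/a/ — between /s/ and /p/; rule 2 does not apply here → [a].
/i/ (word-final): rule 2 targets it, but not before a nasal consonant → unchanged [i].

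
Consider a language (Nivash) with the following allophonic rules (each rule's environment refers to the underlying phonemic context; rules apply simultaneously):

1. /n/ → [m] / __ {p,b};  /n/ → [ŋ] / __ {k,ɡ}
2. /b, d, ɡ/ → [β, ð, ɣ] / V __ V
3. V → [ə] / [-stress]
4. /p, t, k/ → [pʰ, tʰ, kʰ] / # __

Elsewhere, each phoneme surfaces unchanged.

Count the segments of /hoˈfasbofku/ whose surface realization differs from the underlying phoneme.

3

Segments that undergo a rule: /o/ → [ə] (rule 3); /o/ → [ə] (rule 3); /u/ → [ə] (rule 3).
All other segments surface unchanged.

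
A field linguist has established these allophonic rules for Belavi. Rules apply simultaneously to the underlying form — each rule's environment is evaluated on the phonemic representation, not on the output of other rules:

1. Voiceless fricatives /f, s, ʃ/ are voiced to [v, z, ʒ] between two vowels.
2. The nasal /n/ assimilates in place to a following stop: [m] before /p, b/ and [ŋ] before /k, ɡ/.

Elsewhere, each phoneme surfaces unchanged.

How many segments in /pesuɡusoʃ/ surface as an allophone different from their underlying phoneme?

2

Segments that undergo a rule: /s/ → [z] (rule 1); /s/ → [z] (rule 1).
All other segments surface unchanged.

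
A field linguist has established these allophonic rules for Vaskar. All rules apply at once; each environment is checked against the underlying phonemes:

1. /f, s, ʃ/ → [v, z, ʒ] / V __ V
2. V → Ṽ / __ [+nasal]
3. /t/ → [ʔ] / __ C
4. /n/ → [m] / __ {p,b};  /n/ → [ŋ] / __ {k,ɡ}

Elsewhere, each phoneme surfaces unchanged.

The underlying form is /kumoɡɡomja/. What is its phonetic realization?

/u/ (between /k/ and /m/) occurs before a nasal consonant → [ũ] by rule 2.
/o/ (between /m/ and /ɡ/) is in the target of rule 2 but the environment (before a nasal consonant) is not met → [o].
Rule 2 applies to /o/ (between /ɡ/ and /m/: before a nasal consonant) → [õ].
/a/ — word-final; rule 2 does not apply here → [a].

[kũmoɡɡõmja]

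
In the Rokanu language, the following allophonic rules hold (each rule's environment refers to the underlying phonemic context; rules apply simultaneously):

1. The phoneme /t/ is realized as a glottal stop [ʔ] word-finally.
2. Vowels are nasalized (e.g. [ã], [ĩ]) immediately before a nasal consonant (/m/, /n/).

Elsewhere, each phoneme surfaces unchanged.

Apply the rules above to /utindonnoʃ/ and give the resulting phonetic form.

/u/ (word-initial): rule 2 targets it, but not before a nasal consonant → unchanged [u].
/t/ (between /u/ and /i/): rule 1 targets it, but not word-finally → unchanged [t].
Rule 2 applies to /i/ (between /t/ and /n/: before a nasal consonant) → [ĩ].
/o/ — between /d/ and /n/, before a nasal consonant — surfaces as [õ] (rule 2).
/o/ (between /n/ and /ʃ/) is in the target of rule 2 but the environment (before a nasal consonant) is not met → [o].

[utĩndõnnoʃ]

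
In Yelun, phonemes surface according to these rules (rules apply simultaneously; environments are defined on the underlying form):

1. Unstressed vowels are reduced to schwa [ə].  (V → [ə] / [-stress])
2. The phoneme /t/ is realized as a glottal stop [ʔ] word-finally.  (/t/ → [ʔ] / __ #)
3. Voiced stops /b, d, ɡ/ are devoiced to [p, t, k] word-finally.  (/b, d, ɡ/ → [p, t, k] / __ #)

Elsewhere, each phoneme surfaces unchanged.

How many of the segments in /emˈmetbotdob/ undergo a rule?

Segments that undergo a rule: /e/ → [ə] (rule 1); /o/ → [ə] (rule 1); /o/ → [ə] (rule 1); /b/ → [p] (rule 3).
All other segments surface unchanged.

4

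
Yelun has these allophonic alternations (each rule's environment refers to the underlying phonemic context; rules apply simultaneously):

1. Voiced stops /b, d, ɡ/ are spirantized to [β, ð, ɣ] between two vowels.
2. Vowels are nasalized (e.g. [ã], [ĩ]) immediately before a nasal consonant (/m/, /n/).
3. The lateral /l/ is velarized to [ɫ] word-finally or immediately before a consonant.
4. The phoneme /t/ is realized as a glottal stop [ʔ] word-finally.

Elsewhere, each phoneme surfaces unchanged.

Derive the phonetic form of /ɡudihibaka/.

[ɡuðihiβaka]

/ɡ/ (word-initial) is in the target of rule 1 but the environment (between two vowels) is not met → [ɡ].
/u/ (between /ɡ/ and /d/) is in the target of rule 2 but the environment (before a nasal consonant) is not met → [u].
/d/ meets the environment for rule 1 (between two vowels) → [ð].
/i/ (between /d/ and /h/): rule 2 targets it, but not before a nasal consonant → unchanged [i].
/i/ (between /h/ and /b/) is in the target of rule 2 but the environment (before a nasal consonant) is not met → [i].
/b/ (between /i/ and /a/): between two vowels, so rule 1 applies → [β].
/a/ (between /b/ and /k/) is in the target of rule 2 but the environment (before a nasal consonant) is not met → [a].
/a/ (word-final): rule 2 targets it, but not before a nasal consonant → unchanged [a].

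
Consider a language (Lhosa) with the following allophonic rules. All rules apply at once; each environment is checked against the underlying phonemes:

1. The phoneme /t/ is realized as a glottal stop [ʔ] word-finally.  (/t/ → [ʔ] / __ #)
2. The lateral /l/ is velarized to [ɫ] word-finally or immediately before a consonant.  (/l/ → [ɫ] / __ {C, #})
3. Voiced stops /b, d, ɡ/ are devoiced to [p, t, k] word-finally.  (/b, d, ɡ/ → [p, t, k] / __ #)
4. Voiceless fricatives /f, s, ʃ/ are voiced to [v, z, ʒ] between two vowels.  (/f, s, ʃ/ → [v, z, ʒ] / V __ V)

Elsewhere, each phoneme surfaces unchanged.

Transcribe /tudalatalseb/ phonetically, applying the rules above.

[tudalataɫsep]

/t/ (word-initial) fails the environment for rule 1, so it stays [t].
/u/ (between /t/ and /d/) is unaffected → [u].
/d/ — between /u/ and /a/; rule 3 does not apply here → [d].
/a/ (between /d/ and /l/) is unaffected → [a].
/l/ — between /a/ and /a/; rule 2 does not apply here → [l].
/a/ (between /l/ and /t/) is unaffected → [a].
/t/ (between /a/ and /a/): rule 1 targets it, but not word-finally → unchanged [t].
/a/ (between /t/ and /l/) is unaffected → [a].
/l/ meets the environment for rule 2 (word-finally or immediately before a consonant) → [ɫ].
/s/ (between /l/ and /e/) is in the target of rule 4 but the environment (between two vowels) is not met → [s].
/e/ — not in any rule's target class → [e].
/b/ (word-final): word-finally, so rule 3 applies → [p].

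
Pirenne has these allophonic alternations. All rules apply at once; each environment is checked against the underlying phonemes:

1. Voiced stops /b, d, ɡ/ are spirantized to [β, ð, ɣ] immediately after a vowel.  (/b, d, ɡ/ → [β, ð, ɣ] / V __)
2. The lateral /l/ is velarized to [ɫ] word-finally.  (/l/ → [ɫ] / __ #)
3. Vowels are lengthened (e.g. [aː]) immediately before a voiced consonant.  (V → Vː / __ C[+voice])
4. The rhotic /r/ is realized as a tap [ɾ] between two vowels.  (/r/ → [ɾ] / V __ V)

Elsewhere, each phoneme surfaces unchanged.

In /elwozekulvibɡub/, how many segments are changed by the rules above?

Segments that undergo a rule: /e/ → [eː] (rule 3); /o/ → [oː] (rule 3); /u/ → [uː] (rule 3); /i/ → [iː] (rule 3); /b/ → [β] (rule 1); /u/ → [uː] (rule 3); /b/ → [β] (rule 1).
All other segments surface unchanged.

7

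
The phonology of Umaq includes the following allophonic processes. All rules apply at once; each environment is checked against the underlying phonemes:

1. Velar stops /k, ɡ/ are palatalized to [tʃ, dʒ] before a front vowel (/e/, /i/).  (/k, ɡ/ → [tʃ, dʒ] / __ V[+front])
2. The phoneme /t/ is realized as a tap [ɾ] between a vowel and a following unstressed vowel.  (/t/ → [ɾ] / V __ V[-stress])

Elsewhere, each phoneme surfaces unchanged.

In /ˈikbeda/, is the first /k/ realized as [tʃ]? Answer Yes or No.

/k/ — between /i/ and /b/; rule 1 does not apply here → [k].
The actual realization is [k], not [tʃ].

No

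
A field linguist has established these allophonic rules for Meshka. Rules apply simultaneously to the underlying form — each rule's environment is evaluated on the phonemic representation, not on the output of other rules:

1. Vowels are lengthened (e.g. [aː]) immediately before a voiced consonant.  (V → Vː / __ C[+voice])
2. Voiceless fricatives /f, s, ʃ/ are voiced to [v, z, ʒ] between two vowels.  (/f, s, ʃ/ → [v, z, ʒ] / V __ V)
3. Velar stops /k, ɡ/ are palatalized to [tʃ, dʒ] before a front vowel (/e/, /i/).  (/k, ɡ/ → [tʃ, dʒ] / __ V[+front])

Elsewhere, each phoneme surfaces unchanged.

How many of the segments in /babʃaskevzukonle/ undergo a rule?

Segments that undergo a rule: /a/ → [aː] (rule 1); /k/ → [tʃ] (rule 3); /e/ → [eː] (rule 1); /o/ → [oː] (rule 1).
All other segments surface unchanged.

4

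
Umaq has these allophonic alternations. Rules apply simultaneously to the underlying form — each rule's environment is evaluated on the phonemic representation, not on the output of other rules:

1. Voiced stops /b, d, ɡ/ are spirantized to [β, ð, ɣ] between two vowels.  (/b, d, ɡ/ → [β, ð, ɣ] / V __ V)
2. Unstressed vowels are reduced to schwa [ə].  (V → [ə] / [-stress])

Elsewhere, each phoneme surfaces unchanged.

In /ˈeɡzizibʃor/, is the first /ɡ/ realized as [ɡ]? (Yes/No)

/ɡ/ (between /e/ and /z/): rule 1 targets it, but not between two vowels → unchanged [ɡ].
The actual realization is [ɡ], which matches [ɡ].

Yes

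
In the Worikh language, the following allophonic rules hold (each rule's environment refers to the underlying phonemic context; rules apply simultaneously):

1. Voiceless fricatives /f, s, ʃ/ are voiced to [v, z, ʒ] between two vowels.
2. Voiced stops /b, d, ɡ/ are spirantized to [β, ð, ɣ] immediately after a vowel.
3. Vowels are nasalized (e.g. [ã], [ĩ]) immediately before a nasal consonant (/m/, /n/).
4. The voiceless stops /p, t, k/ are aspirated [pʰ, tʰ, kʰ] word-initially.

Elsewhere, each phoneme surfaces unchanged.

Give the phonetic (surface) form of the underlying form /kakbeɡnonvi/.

/k/ — word-initial, word-initially — surfaces as [kʰ] (rule 4).
/a/ (between /k/ and /k/) is in the target of rule 3 but the environment (before a nasal consonant) is not met → [a].
/k/ — between /a/ and /b/; rule 4 does not apply here → [k].
/b/ (between /k/ and /e/): rule 2 targets it, but not immediately after a vowel → unchanged [b].
/e/ (between /b/ and /ɡ/) is in the target of rule 3 but the environment (before a nasal consonant) is not met → [e].
/ɡ/ (between /e/ and /n/) occurs immediately after a vowel → [ɣ] by rule 2.
/n/ (between /ɡ/ and /o/): no rule targets it → [n].
/o/ (between /n/ and /n/): before a nasal consonant, so rule 3 applies → [õ].
/n/ (between /o/ and /v/): no rule targets it → [n].
/v/ stays [v].
/i/ (word-final) is in the target of rule 3 but the environment (before a nasal consonant) is not met → [i].

[kʰakbeɣnõnvi]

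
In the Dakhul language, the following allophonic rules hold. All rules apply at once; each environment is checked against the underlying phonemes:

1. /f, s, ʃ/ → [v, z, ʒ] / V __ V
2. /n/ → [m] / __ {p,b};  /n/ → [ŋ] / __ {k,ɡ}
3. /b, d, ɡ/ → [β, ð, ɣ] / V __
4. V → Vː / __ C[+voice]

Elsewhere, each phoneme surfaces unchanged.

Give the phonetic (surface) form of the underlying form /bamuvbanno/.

/b/ — word-initial; rule 3 does not apply here → [b].
/a/ (between /b/ and /m/): before a voiced consonant, so rule 4 applies → [aː].
/m/ (between /a/ and /u/): no rule targets it → [m].
/u/ — between /m/ and /v/, before a voiced consonant — surfaces as [uː] (rule 4).
/v/ — not in any rule's target class → [v].
/b/ — between /v/ and /a/; rule 3 does not apply here → [b].
/a/ — between /b/ and /n/, before a voiced consonant — surfaces as [aː] (rule 4).
/n/ — between /a/ and /n/; rule 2 does not apply here → [n].
/n/ (between /n/ and /o/): rule 2 targets it, but not before a labial or velar stop → unchanged [n].
/o/ (word-final): rule 4 targets it, but not before a voiced consonant → unchanged [o].

[baːmuːvbaːnno]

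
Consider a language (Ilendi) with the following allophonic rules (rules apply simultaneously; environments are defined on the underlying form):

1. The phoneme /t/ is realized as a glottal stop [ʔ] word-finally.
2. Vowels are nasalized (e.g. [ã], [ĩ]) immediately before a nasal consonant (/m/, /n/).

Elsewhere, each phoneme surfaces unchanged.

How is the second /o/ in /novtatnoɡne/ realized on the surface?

[o]

/o/ (between /n/ and /ɡ/): rule 2 targets it, but not before a nasal consonant → unchanged [o].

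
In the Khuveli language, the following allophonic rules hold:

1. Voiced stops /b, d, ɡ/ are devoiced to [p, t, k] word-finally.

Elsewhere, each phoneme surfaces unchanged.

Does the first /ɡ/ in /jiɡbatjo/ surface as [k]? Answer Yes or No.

/ɡ/ (between /i/ and /b/) fails the environment for rule 1, so it stays [ɡ].
The actual realization is [ɡ], not [k].

No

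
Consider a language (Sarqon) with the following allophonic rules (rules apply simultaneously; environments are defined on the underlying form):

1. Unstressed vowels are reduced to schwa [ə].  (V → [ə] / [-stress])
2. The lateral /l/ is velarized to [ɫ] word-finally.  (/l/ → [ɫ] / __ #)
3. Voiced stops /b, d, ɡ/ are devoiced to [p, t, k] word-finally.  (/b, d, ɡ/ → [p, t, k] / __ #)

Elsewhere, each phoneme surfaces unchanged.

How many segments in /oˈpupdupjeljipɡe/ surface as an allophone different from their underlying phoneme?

Segments that undergo a rule: /o/ → [ə] (rule 1); /u/ → [ə] (rule 1); /e/ → [ə] (rule 1); /i/ → [ə] (rule 1); /e/ → [ə] (rule 1).
All other segments surface unchanged.

5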